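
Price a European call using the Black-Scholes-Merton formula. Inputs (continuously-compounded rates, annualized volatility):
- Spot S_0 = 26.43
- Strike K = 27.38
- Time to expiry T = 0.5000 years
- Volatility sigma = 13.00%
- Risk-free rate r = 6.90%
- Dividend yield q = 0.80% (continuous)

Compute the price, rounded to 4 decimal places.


Answer: Price = 0.9052

Derivation:
d1 = (ln(S/K) + (r - q + 0.5*sigma^2) * T) / (sigma * sqrt(T)) = -0.00639759
d2 = d1 - sigma * sqrt(T) = -0.09832147
exp(-rT) = 0.96608834; exp(-qT) = 0.99600799
C = S_0 * exp(-qT) * N(d1) - K * exp(-rT) * N(d2)
N(d1) = 0.49744775; N(d2) = 0.46083851
C = 26.4300 * 0.99600799 * 0.49744775 - 27.3800 * 0.96608834 * 0.46083851 = 0.9052


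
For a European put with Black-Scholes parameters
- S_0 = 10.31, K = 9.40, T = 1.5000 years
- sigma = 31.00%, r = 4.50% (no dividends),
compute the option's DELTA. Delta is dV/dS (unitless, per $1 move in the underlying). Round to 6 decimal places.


Answer: Delta = -0.270599

Derivation:
d1 = 0.6110017980; d2 = 0.2313308879
phi(d1) = 0.3310121717; exp(-qT) = 1.0000000000; exp(-rT) = 0.9347277206
N(-d1) = 0.2705991950
Delta = -exp(-qT) * N(-d1) = -1.0000000000 * 0.2705991950 = -0.270599


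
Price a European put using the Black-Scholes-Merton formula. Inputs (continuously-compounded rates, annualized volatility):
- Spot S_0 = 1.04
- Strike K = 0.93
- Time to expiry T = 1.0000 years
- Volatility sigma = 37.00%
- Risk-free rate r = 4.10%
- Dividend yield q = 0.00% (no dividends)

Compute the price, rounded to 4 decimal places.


Answer: Price = 0.0799

Derivation:
d1 = (ln(S/K) + (r - q + 0.5*sigma^2) * T) / (sigma * sqrt(T)) = 0.59794975
d2 = d1 - sigma * sqrt(T) = 0.22794975
exp(-rT) = 0.95982913; exp(-qT) = 1.00000000
P = K * exp(-rT) * N(-d2) - S_0 * exp(-qT) * N(-d1)
N(-d1) = 0.27493673; N(-d2) = 0.40984265
P = 0.9300 * 0.95982913 * 0.40984265 - 1.0400 * 1.00000000 * 0.27493673 = 0.0799


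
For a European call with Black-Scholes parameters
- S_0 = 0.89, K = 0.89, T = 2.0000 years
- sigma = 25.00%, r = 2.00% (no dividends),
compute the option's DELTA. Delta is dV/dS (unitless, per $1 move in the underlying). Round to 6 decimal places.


d1 = 0.2899137803; d2 = -0.0636396103
phi(d1) = 0.3825241336; exp(-qT) = 1.0000000000; exp(-rT) = 0.9607894392
N(d1) = 0.6140589005
Delta = exp(-qT) * N(d1) = 1.0000000000 * 0.6140589005 = 0.614059

Answer: Delta = 0.614059


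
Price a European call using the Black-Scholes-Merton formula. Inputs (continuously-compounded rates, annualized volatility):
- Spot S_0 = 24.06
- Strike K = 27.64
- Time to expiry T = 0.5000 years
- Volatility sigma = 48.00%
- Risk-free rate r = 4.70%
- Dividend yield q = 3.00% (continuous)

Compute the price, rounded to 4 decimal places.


Answer: Price = 2.0135

Derivation:
d1 = (ln(S/K) + (r - q + 0.5*sigma^2) * T) / (sigma * sqrt(T)) = -0.21393895
d2 = d1 - sigma * sqrt(T) = -0.55335021
exp(-rT) = 0.97677397; exp(-qT) = 0.98511194
C = S_0 * exp(-qT) * N(d1) - K * exp(-rT) * N(d2)
N(d1) = 0.41529733; N(d2) = 0.29001181
C = 24.0600 * 0.98511194 * 0.41529733 - 27.6400 * 0.97677397 * 0.29001181 = 2.0135


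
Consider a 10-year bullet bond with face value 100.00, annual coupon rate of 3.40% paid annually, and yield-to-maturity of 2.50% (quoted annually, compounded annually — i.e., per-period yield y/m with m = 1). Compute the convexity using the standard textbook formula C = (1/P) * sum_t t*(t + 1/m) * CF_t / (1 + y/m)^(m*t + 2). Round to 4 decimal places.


Answer: Convexity = 86.7343

Derivation:
Coupon per period c = face * coupon_rate / m = 3.400000
Periods per year m = 1; per-period yield y/m = 0.025000
Number of cashflows N = 10
Cashflows (t years, CF_t, discount factor 1/(1+y/m)^(m*t), PV):
  t = 1.0000: CF_t = 3.400000, DF = 0.975610, PV = 3.317073
  t = 2.0000: CF_t = 3.400000, DF = 0.951814, PV = 3.236169
  t = 3.0000: CF_t = 3.400000, DF = 0.928599, PV = 3.157238
  t = 4.0000: CF_t = 3.400000, DF = 0.905951, PV = 3.080232
  t = 5.0000: CF_t = 3.400000, DF = 0.883854, PV = 3.005105
  t = 6.0000: CF_t = 3.400000, DF = 0.862297, PV = 2.931809
  t = 7.0000: CF_t = 3.400000, DF = 0.841265, PV = 2.860302
  t = 8.0000: CF_t = 3.400000, DF = 0.820747, PV = 2.790538
  t = 9.0000: CF_t = 3.400000, DF = 0.800728, PV = 2.722476
  t = 10.0000: CF_t = 103.400000, DF = 0.781198, PV = 80.775915
Price P = sum_t PV_t = 107.876858
Convexity numerator sum_t t*(t + 1/m) * CF_t / (1+y/m)^(m*t + 2):
  t = 1.0000: term = 6.314476
  t = 2.0000: term = 18.481393
  t = 3.0000: term = 36.061255
  t = 4.0000: term = 58.636187
  t = 5.0000: term = 85.809054
  t = 6.0000: term = 117.202610
  t = 7.0000: term = 152.458680
  t = 8.0000: term = 191.237369
  t = 9.0000: term = 233.216303
  t = 10.0000: term = 8457.204637
Convexity = (1/P) * sum = 9356.621964 / 107.876858 = 86.734284


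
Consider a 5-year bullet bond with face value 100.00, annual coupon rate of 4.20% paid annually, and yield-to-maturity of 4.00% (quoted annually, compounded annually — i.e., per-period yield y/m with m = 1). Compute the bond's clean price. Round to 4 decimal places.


Coupon per period c = face * coupon_rate / m = 4.200000
Periods per year m = 1; per-period yield y/m = 0.040000
Number of cashflows N = 5
Cashflows (t years, CF_t, discount factor 1/(1+y/m)^(m*t), PV):
  t = 1.0000: CF_t = 4.200000, DF = 0.961538, PV = 4.038462
  t = 2.0000: CF_t = 4.200000, DF = 0.924556, PV = 3.883136
  t = 3.0000: CF_t = 4.200000, DF = 0.888996, PV = 3.733785
  t = 4.0000: CF_t = 4.200000, DF = 0.854804, PV = 3.590178
  t = 5.0000: CF_t = 104.200000, DF = 0.821927, PV = 85.644805
Price P = sum_t PV_t = 100.890364

Answer: Price = 100.8904


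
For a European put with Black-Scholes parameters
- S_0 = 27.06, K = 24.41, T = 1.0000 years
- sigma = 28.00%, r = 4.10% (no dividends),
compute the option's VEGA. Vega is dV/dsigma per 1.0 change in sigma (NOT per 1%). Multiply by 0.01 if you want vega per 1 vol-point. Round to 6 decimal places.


d1 = 0.6545133512; d2 = 0.3745133512
phi(d1) = 0.3220229713; exp(-qT) = 1.0000000000; exp(-rT) = 0.9598291299
Vega = S * exp(-qT) * phi(d1) * sqrt(T) = 27.0600 * 1.0000000000 * 0.3220229713 * 1.0000000000 = 8.713942

Answer: Vega = 8.713942


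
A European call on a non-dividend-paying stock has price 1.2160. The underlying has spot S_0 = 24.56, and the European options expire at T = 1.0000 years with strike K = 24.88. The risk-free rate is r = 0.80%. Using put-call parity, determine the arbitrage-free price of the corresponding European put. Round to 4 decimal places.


Answer: Put price = 1.3378

Derivation:
Put-call parity: C - P = S_0 * exp(-qT) - K * exp(-rT).
S_0 * exp(-qT) = 24.5600 * 1.00000000 = 24.56000000
K * exp(-rT) = 24.8800 * 0.99203191 = 24.68175404
P = C - S*exp(-qT) + K*exp(-rT)
P = 1.2160 - 24.56000000 + 24.68175404 = 1.3378


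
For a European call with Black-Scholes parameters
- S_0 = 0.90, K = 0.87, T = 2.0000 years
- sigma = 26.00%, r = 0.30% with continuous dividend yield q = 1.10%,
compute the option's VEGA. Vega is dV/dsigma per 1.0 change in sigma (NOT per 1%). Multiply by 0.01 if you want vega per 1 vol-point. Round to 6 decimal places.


d1 = 0.2325335654; d2 = -0.1351619609
phi(d1) = 0.3883010016; exp(-qT) = 0.9782402351; exp(-rT) = 0.9940179641
Vega = S * exp(-qT) * phi(d1) * sqrt(T) = 0.9000 * 0.9782402351 * 0.3883010016 * 1.4142135624 = 0.483472

Answer: Vega = 0.483472


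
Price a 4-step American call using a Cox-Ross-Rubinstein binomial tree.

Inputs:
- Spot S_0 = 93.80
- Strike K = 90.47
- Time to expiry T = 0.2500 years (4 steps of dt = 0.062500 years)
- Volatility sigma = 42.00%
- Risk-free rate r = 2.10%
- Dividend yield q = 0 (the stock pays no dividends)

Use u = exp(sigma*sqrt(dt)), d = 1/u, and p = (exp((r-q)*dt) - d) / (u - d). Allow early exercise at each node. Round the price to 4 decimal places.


Answer: Price = V(0,0) = 9.7779

Derivation:
dt = T/N = 0.062500
u = exp(sigma*sqrt(dt)) = 1.110711; d = 1/u = 0.900325
p = (exp((r-q)*dt) - d) / (u - d) = 0.480017
Discount per step: exp(-r*dt) = 0.998688
Stock lattice S(k, i) with i counting down-moves:
  k=0: S(0,0) = 93.8000
  k=1: S(1,0) = 104.1847; S(1,1) = 84.4504
  k=2: S(2,0) = 115.7190; S(2,1) = 93.8000; S(2,2) = 76.0328
  k=3: S(3,0) = 128.5303; S(3,1) = 104.1847; S(3,2) = 84.4504; S(3,3) = 68.4542
  k=4: S(4,0) = 142.7600; S(4,1) = 115.7190; S(4,2) = 93.8000; S(4,3) = 76.0328; S(4,4) = 61.6310
Terminal payoffs V(N, i) = max(S_T - K, 0):
  V(4,0) = 52.289994; V(4,1) = 25.249002; V(4,2) = 3.330000; V(4,3) = 0.000000; V(4,4) = 0.000000
Backward induction: V(k, i) = exp(-r*dt) * [p * V(k+1, i) + (1-p) * V(k+1, i+1)]; then take max(V_cont, immediate exercise) for American.
  V(3,0) = exp(-r*dt) * [p*52.289994 + (1-p)*25.249002] = 38.178987; exercise = 38.060323; V(3,0) = max -> 38.178987
  V(3,1) = exp(-r*dt) * [p*25.249002 + (1-p)*3.330000] = 13.833319; exercise = 13.714655; V(3,1) = max -> 13.833319
  V(3,2) = exp(-r*dt) * [p*3.330000 + (1-p)*0.000000] = 1.596359; exercise = 0.000000; V(3,2) = max -> 1.596359
  V(3,3) = exp(-r*dt) * [p*0.000000 + (1-p)*0.000000] = 0.000000; exercise = 0.000000; V(3,3) = max -> 0.000000
  V(2,0) = exp(-r*dt) * [p*38.178987 + (1-p)*13.833319] = 25.486174; exercise = 25.249002; V(2,0) = max -> 25.486174
  V(2,1) = exp(-r*dt) * [p*13.833319 + (1-p)*1.596359] = 7.460506; exercise = 3.330000; V(2,1) = max -> 7.460506
  V(2,2) = exp(-r*dt) * [p*1.596359 + (1-p)*0.000000] = 0.765274; exercise = 0.000000; V(2,2) = max -> 0.765274
  V(1,0) = exp(-r*dt) * [p*25.486174 + (1-p)*7.460506] = 16.091994; exercise = 13.714655; V(1,0) = max -> 16.091994
  V(1,1) = exp(-r*dt) * [p*7.460506 + (1-p)*0.765274] = 3.973878; exercise = 0.000000; V(1,1) = max -> 3.973878
  V(0,0) = exp(-r*dt) * [p*16.091994 + (1-p)*3.973878] = 9.777934; exercise = 3.330000; V(0,0) = max -> 9.777934


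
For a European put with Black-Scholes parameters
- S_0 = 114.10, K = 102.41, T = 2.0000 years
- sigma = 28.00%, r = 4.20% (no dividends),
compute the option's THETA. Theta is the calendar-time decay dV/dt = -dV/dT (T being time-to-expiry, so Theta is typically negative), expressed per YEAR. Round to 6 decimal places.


d1 = 0.6830926591; d2 = 0.2871128616
phi(d1) = 0.3159262990; exp(-qT) = 1.0000000000; exp(-rT) = 0.9194312561
Theta = -S*exp(-qT)*phi(d1)*sigma/(2*sqrt(T)) + r*K*exp(-rT)*N(-d2) - q*S*exp(-qT)*N(-d1)
N(-d1) = 0.2472741469; N(-d2) = 0.3870129522; sqrt(T) = 1.4142135624
Term 1 = -114.1000 * 1.0000000000 * 0.3159262990 * 0.2800 / (2 * 1.4142135624) = -3.5684898196
Term 2 = 0.0420 * 102.4100 * 0.9194312561 * 0.3870129522 = 1.5305108753
Term 3 = 0 (no dividend yield, q = 0)
Theta = -3.5684898196 + (1.5305108753) + (0.0000000000) = -2.037979

Answer: Theta = -2.037979


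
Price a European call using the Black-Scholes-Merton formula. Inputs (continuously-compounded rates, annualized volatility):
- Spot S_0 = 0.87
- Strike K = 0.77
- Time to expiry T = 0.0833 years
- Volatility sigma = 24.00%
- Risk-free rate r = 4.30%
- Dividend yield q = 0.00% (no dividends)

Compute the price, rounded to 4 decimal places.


Answer: Price = 0.1035

Derivation:
d1 = (ln(S/K) + (r - q + 0.5*sigma^2) * T) / (sigma * sqrt(T)) = 1.84909791
d2 = d1 - sigma * sqrt(T) = 1.77982974
exp(-rT) = 0.99642451; exp(-qT) = 1.00000000
C = S_0 * exp(-qT) * N(d1) - K * exp(-rT) * N(d2)
N(d1) = 0.96777816; N(d2) = 0.96244809
C = 0.8700 * 1.00000000 * 0.96777816 - 0.7700 * 0.99642451 * 0.96244809 = 0.1035


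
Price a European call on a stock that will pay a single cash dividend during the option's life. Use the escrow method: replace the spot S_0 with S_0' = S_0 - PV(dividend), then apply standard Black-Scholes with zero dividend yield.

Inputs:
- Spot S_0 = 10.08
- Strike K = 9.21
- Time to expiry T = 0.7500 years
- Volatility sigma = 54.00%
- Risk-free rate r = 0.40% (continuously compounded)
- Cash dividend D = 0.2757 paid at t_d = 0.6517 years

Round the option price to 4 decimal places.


Answer: Price = 2.0834

Derivation:
PV(D) = D * exp(-r * t_d) = 0.2757 * 0.99739659 = 0.27498224
S_0' = S_0 - PV(D) = 10.0800 - 0.27498224 = 9.80501776
d1 = (ln(S_0'/K) + (r + sigma^2/2)*T) / (sigma*sqrt(T)) = 0.37411104
d2 = d1 - sigma*sqrt(T) = -0.09354267
exp(-rT) = 0.99700450
N(d1) = 0.64583915; N(d2) = 0.46273622
C = S_0' * N(d1) - K * exp(-rT) * N(d2) = 9.80501776 * 0.64583915 - 9.2100 * 0.99700450 * 0.46273622 = 2.0834


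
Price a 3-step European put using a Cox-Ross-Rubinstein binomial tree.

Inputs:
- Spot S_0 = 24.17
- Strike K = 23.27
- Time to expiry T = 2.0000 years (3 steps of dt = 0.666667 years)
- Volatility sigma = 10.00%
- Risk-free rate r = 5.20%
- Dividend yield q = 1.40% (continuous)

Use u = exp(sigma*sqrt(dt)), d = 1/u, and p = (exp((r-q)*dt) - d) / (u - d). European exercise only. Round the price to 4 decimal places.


dt = T/N = 0.666667
u = exp(sigma*sqrt(dt)) = 1.085076; d = 1/u = 0.921595
p = (exp((r-q)*dt) - d) / (u - d) = 0.636541
Discount per step: exp(-r*dt) = 0.965927
Stock lattice S(k, i) with i counting down-moves:
  k=0: S(0,0) = 24.1700
  k=1: S(1,0) = 26.2263; S(1,1) = 22.2749
  k=2: S(2,0) = 28.4575; S(2,1) = 24.1700; S(2,2) = 20.5285
  k=3: S(3,0) = 30.8785; S(3,1) = 26.2263; S(3,2) = 22.2749; S(3,3) = 18.9189
Terminal payoffs V(N, i) = max(K - S_T, 0):
  V(3,0) = 0.000000; V(3,1) = 0.000000; V(3,2) = 0.995054; V(3,3) = 4.351066
Backward induction: V(k, i) = exp(-r*dt) * [p * V(k+1, i) + (1-p) * V(k+1, i+1)].
  V(2,0) = exp(-r*dt) * [p*0.000000 + (1-p)*0.000000] = 0.000000
  V(2,1) = exp(-r*dt) * [p*0.000000 + (1-p)*0.995054] = 0.349339
  V(2,2) = exp(-r*dt) * [p*0.995054 + (1-p)*4.351066] = 2.139363
  V(1,0) = exp(-r*dt) * [p*0.000000 + (1-p)*0.349339] = 0.122644
  V(1,1) = exp(-r*dt) * [p*0.349339 + (1-p)*2.139363] = 0.965870
  V(0,0) = exp(-r*dt) * [p*0.122644 + (1-p)*0.965870] = 0.414501

Answer: Price = V(0,0) = 0.4145


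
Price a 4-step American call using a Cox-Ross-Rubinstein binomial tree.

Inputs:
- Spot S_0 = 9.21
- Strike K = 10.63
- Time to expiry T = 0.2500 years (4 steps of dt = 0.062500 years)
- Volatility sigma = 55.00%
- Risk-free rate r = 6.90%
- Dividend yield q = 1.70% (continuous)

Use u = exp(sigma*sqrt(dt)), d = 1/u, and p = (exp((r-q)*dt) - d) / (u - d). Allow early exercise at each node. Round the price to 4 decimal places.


Answer: Price = V(0,0) = 0.6069

Derivation:
dt = T/N = 0.062500
u = exp(sigma*sqrt(dt)) = 1.147402; d = 1/u = 0.871534
p = (exp((r-q)*dt) - d) / (u - d) = 0.477479
Discount per step: exp(-r*dt) = 0.995697
Stock lattice S(k, i) with i counting down-moves:
  k=0: S(0,0) = 9.2100
  k=1: S(1,0) = 10.5676; S(1,1) = 8.0268
  k=2: S(2,0) = 12.1252; S(2,1) = 9.2100; S(2,2) = 6.9957
  k=3: S(3,0) = 13.9125; S(3,1) = 10.5676; S(3,2) = 8.0268; S(3,3) = 6.0970
  k=4: S(4,0) = 15.9633; S(4,1) = 12.1252; S(4,2) = 9.2100; S(4,3) = 6.9957; S(4,4) = 5.3137
Terminal payoffs V(N, i) = max(S_T - K, 0):
  V(4,0) = 5.333260; V(4,1) = 1.495248; V(4,2) = 0.000000; V(4,3) = 0.000000; V(4,4) = 0.000000
Backward induction: V(k, i) = exp(-r*dt) * [p * V(k+1, i) + (1-p) * V(k+1, i+1)]; then take max(V_cont, immediate exercise) for American.
  V(3,0) = exp(-r*dt) * [p*5.333260 + (1-p)*1.495248] = 3.313499; exercise = 3.282530; V(3,0) = max -> 3.313499
  V(3,1) = exp(-r*dt) * [p*1.495248 + (1-p)*0.000000] = 0.710877; exercise = 0.000000; V(3,1) = max -> 0.710877
  V(3,2) = exp(-r*dt) * [p*0.000000 + (1-p)*0.000000] = 0.000000; exercise = 0.000000; V(3,2) = max -> 0.000000
  V(3,3) = exp(-r*dt) * [p*0.000000 + (1-p)*0.000000] = 0.000000; exercise = 0.000000; V(3,3) = max -> 0.000000
  V(2,0) = exp(-r*dt) * [p*3.313499 + (1-p)*0.710877] = 1.945168; exercise = 1.495248; V(2,0) = max -> 1.945168
  V(2,1) = exp(-r*dt) * [p*0.710877 + (1-p)*0.000000] = 0.337969; exercise = 0.000000; V(2,1) = max -> 0.337969
  V(2,2) = exp(-r*dt) * [p*0.000000 + (1-p)*0.000000] = 0.000000; exercise = 0.000000; V(2,2) = max -> 0.000000
  V(1,0) = exp(-r*dt) * [p*1.945168 + (1-p)*0.337969] = 1.100616; exercise = 0.000000; V(1,0) = max -> 1.100616
  V(1,1) = exp(-r*dt) * [p*0.337969 + (1-p)*0.000000] = 0.160679; exercise = 0.000000; V(1,1) = max -> 0.160679
  V(0,0) = exp(-r*dt) * [p*1.100616 + (1-p)*0.160679] = 0.606857; exercise = 0.000000; V(0,0) = max -> 0.606857


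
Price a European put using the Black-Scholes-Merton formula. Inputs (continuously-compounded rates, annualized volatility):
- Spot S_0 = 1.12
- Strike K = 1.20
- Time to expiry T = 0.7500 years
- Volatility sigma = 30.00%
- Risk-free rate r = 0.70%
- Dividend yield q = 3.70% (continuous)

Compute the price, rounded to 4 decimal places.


Answer: Price = 0.1774

Derivation:
d1 = (ln(S/K) + (r - q + 0.5*sigma^2) * T) / (sigma * sqrt(T)) = -0.22225242
d2 = d1 - sigma * sqrt(T) = -0.48206004
exp(-rT) = 0.99476376; exp(-qT) = 0.97263149
P = K * exp(-rT) * N(-d2) - S_0 * exp(-qT) * N(-d1)
N(-d1) = 0.58794130; N(-d2) = 0.68511835
P = 1.2000 * 0.99476376 * 0.68511835 - 1.1200 * 0.97263149 * 0.58794130 = 0.1774


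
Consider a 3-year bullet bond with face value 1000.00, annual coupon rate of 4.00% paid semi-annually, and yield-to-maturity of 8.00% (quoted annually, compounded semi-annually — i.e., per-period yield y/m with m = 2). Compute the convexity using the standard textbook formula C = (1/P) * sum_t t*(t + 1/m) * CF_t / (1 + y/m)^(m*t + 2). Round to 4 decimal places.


Coupon per period c = face * coupon_rate / m = 20.000000
Periods per year m = 2; per-period yield y/m = 0.040000
Number of cashflows N = 6
Cashflows (t years, CF_t, discount factor 1/(1+y/m)^(m*t), PV):
  t = 0.5000: CF_t = 20.000000, DF = 0.961538, PV = 19.230769
  t = 1.0000: CF_t = 20.000000, DF = 0.924556, PV = 18.491124
  t = 1.5000: CF_t = 20.000000, DF = 0.888996, PV = 17.779927
  t = 2.0000: CF_t = 20.000000, DF = 0.854804, PV = 17.096084
  t = 2.5000: CF_t = 20.000000, DF = 0.821927, PV = 16.438542
  t = 3.0000: CF_t = 1020.000000, DF = 0.790315, PV = 806.120816
Price P = sum_t PV_t = 895.157263
Convexity numerator sum_t t*(t + 1/m) * CF_t / (1+y/m)^(m*t + 2):
  t = 0.5000: term = 8.889964
  t = 1.0000: term = 25.644126
  t = 1.5000: term = 49.315626
  t = 2.0000: term = 79.031453
  t = 2.5000: term = 113.987672
  t = 3.0000: term = 7825.692096
Convexity = (1/P) * sum = 8102.560936 / 895.157263 = 9.051550

Answer: Convexity = 9.0516


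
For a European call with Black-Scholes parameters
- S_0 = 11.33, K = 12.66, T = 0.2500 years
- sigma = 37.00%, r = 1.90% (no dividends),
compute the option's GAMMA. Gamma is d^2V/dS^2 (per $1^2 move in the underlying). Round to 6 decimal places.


d1 = -0.4817883334; d2 = -0.6667883334
phi(d1) = 0.3552269023; exp(-qT) = 1.0000000000; exp(-rT) = 0.9952612634
Gamma = exp(-qT) * phi(d1) / (S * sigma * sqrt(T)) = 1.0000000000 * 0.3552269023 / (11.3300 * 0.3700 * 0.5000000000) = 0.169474

Answer: Gamma = 0.169474


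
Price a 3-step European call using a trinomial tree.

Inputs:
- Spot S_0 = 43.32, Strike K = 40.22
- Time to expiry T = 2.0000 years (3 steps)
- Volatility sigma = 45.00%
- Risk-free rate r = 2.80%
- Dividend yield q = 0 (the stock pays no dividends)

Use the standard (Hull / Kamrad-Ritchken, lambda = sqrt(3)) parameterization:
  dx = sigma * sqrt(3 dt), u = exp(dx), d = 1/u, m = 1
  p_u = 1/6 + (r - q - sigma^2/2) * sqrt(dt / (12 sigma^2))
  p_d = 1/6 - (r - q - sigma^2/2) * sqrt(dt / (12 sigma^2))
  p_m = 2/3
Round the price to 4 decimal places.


Answer: Price = V(0,0) = 12.3774

Derivation:
dt = T/N = 0.666667; dx = sigma*sqrt(3*dt) = 0.636396
u = exp(dx) = 1.889658; d = 1/u = 0.529196
p_u = 0.128300, p_m = 0.666667, p_d = 0.205034
Discount per step: exp(-r*dt) = 0.981506
Stock lattice S(k, j) with j the centered position index:
  k=0: S(0,+0) = 43.3200
  k=1: S(1,-1) = 22.9248; S(1,+0) = 43.3200; S(1,+1) = 81.8600
  k=2: S(2,-2) = 12.1317; S(2,-1) = 22.9248; S(2,+0) = 43.3200; S(2,+1) = 81.8600; S(2,+2) = 154.6874
  k=3: S(3,-3) = 6.4201; S(3,-2) = 12.1317; S(3,-1) = 22.9248; S(3,+0) = 43.3200; S(3,+1) = 81.8600; S(3,+2) = 154.6874; S(3,+3) = 292.3064
Terminal payoffs V(N, j) = max(S_T - K, 0):
  V(3,-3) = 0.000000; V(3,-2) = 0.000000; V(3,-1) = 0.000000; V(3,+0) = 3.100000; V(3,+1) = 41.640004; V(3,+2) = 114.467450; V(3,+3) = 252.086448
Backward induction: V(k, j) = exp(-r*dt) * [p_u * V(k+1, j+1) + p_m * V(k+1, j) + p_d * V(k+1, j-1)]
  V(2,-2) = exp(-r*dt) * [p_u*0.000000 + p_m*0.000000 + p_d*0.000000] = 0.000000
  V(2,-1) = exp(-r*dt) * [p_u*3.100000 + p_m*0.000000 + p_d*0.000000] = 0.390373
  V(2,+0) = exp(-r*dt) * [p_u*41.640004 + p_m*3.100000 + p_d*0.000000] = 7.272042
  V(2,+1) = exp(-r*dt) * [p_u*114.467450 + p_m*41.640004 + p_d*3.100000] = 42.285000
  V(2,+2) = exp(-r*dt) * [p_u*252.086448 + p_m*114.467450 + p_d*41.640004] = 115.024535
  V(1,-1) = exp(-r*dt) * [p_u*7.272042 + p_m*0.390373 + p_d*0.000000] = 1.171181
  V(1,+0) = exp(-r*dt) * [p_u*42.285000 + p_m*7.272042 + p_d*0.390373] = 10.161748
  V(1,+1) = exp(-r*dt) * [p_u*115.024535 + p_m*42.285000 + p_d*7.272042] = 43.616787
  V(0,+0) = exp(-r*dt) * [p_u*43.616787 + p_m*10.161748 + p_d*1.171181] = 12.377430


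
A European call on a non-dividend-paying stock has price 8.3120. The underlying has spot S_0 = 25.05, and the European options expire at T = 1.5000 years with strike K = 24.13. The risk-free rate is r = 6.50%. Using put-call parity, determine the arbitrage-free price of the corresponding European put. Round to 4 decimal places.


Put-call parity: C - P = S_0 * exp(-qT) - K * exp(-rT).
S_0 * exp(-qT) = 25.0500 * 1.00000000 = 25.05000000
K * exp(-rT) = 24.1300 * 0.90710234 = 21.88837950
P = C - S*exp(-qT) + K*exp(-rT)
P = 8.3120 - 25.05000000 + 21.88837950 = 5.1504

Answer: Put price = 5.1504


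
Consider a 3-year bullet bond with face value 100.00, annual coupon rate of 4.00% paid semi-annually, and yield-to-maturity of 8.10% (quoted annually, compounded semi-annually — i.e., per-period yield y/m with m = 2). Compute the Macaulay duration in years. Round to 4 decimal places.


Coupon per period c = face * coupon_rate / m = 2.000000
Periods per year m = 2; per-period yield y/m = 0.040500
Number of cashflows N = 6
Cashflows (t years, CF_t, discount factor 1/(1+y/m)^(m*t), PV):
  t = 0.5000: CF_t = 2.000000, DF = 0.961076, PV = 1.922153
  t = 1.0000: CF_t = 2.000000, DF = 0.923668, PV = 1.847336
  t = 1.5000: CF_t = 2.000000, DF = 0.887715, PV = 1.775431
  t = 2.0000: CF_t = 2.000000, DF = 0.853162, PV = 1.706325
  t = 2.5000: CF_t = 2.000000, DF = 0.819954, PV = 1.639908
  t = 3.0000: CF_t = 102.000000, DF = 0.788039, PV = 80.379938
Price P = sum_t PV_t = 89.271090
Macaulay numerator sum_t t * PV_t:
  t * PV_t at t = 0.5000: 0.961076
  t * PV_t at t = 1.0000: 1.847336
  t * PV_t at t = 1.5000: 2.663146
  t * PV_t at t = 2.0000: 3.412649
  t * PV_t at t = 2.5000: 4.099771
  t * PV_t at t = 3.0000: 241.139813
Macaulay duration D = (sum_t t * PV_t) / P = 254.123791 / 89.271090 = 2.846653

Answer: Macaulay duration = 2.8467 years


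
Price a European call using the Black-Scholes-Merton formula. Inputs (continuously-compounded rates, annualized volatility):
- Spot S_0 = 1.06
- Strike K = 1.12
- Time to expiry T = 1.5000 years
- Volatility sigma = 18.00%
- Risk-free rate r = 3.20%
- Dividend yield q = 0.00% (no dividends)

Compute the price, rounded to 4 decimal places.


Answer: Price = 0.0897

Derivation:
d1 = (ln(S/K) + (r - q + 0.5*sigma^2) * T) / (sigma * sqrt(T)) = 0.07820324
d2 = d1 - sigma * sqrt(T) = -0.14225084
exp(-rT) = 0.95313379; exp(-qT) = 1.00000000
C = S_0 * exp(-qT) * N(d1) - K * exp(-rT) * N(d2)
N(d1) = 0.53116681; N(d2) = 0.44344094
C = 1.0600 * 1.00000000 * 0.53116681 - 1.1200 * 0.95313379 * 0.44344094 = 0.0897


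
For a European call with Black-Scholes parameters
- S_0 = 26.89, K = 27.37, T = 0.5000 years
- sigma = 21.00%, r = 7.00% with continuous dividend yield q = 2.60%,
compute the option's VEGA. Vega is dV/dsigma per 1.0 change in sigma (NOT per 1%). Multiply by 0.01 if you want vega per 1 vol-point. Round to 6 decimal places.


Answer: Vega = 7.447750

Derivation:
d1 = 0.1032507034; d2 = -0.0452417207
phi(d1) = 0.3968214343; exp(-qT) = 0.9870841350; exp(-rT) = 0.9656054163
Vega = S * exp(-qT) * phi(d1) * sqrt(T) = 26.8900 * 0.9870841350 * 0.3968214343 * 0.7071067812 = 7.447750


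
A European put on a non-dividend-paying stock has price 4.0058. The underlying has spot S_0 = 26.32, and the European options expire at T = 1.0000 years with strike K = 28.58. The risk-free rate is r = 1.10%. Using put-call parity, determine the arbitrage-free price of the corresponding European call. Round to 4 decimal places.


Put-call parity: C - P = S_0 * exp(-qT) - K * exp(-rT).
S_0 * exp(-qT) = 26.3200 * 1.00000000 = 26.32000000
K * exp(-rT) = 28.5800 * 0.98906028 = 28.26734277
C = P + S*exp(-qT) - K*exp(-rT)
C = 4.0058 + 26.32000000 - 28.26734277 = 2.0585

Answer: Call price = 2.0585


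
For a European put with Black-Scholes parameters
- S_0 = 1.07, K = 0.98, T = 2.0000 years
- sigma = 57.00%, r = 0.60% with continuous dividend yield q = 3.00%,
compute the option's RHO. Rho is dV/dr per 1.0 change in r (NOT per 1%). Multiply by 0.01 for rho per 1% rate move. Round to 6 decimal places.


Answer: Rho = -1.235915

Derivation:
d1 = 0.4525004003; d2 = -0.3536013302
phi(d1) = 0.3601204071; exp(-qT) = 0.9417645336; exp(-rT) = 0.9880717129
N(-d2) = 0.6381811613
Rho = -K*T*exp(-rT)*N(-d2) = -0.9800 * 2.0000 * 0.9880717129 * 0.6381811613 = -1.235915


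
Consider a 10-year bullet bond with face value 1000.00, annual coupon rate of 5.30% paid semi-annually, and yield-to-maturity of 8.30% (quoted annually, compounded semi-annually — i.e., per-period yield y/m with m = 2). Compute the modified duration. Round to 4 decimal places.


Coupon per period c = face * coupon_rate / m = 26.500000
Periods per year m = 2; per-period yield y/m = 0.041500
Number of cashflows N = 20
Cashflows (t years, CF_t, discount factor 1/(1+y/m)^(m*t), PV):
  t = 0.5000: CF_t = 26.500000, DF = 0.960154, PV = 25.444071
  t = 1.0000: CF_t = 26.500000, DF = 0.921895, PV = 24.430217
  t = 1.5000: CF_t = 26.500000, DF = 0.885161, PV = 23.456761
  t = 2.0000: CF_t = 26.500000, DF = 0.849890, PV = 22.522095
  t = 2.5000: CF_t = 26.500000, DF = 0.816025, PV = 21.624671
  t = 3.0000: CF_t = 26.500000, DF = 0.783510, PV = 20.763006
  t = 3.5000: CF_t = 26.500000, DF = 0.752290, PV = 19.935675
  t = 4.0000: CF_t = 26.500000, DF = 0.722314, PV = 19.141311
  t = 4.5000: CF_t = 26.500000, DF = 0.693532, PV = 18.378599
  t = 5.0000: CF_t = 26.500000, DF = 0.665897, PV = 17.646279
  t = 5.5000: CF_t = 26.500000, DF = 0.639364, PV = 16.943138
  t = 6.0000: CF_t = 26.500000, DF = 0.613887, PV = 16.268016
  t = 6.5000: CF_t = 26.500000, DF = 0.589426, PV = 15.619794
  t = 7.0000: CF_t = 26.500000, DF = 0.565940, PV = 14.997402
  t = 7.5000: CF_t = 26.500000, DF = 0.543389, PV = 14.399810
  t = 8.0000: CF_t = 26.500000, DF = 0.521737, PV = 13.826030
  t = 8.5000: CF_t = 26.500000, DF = 0.500948, PV = 13.275113
  t = 9.0000: CF_t = 26.500000, DF = 0.480987, PV = 12.746147
  t = 9.5000: CF_t = 26.500000, DF = 0.461821, PV = 12.238260
  t = 10.0000: CF_t = 1026.500000, DF = 0.443419, PV = 455.169830
Price P = sum_t PV_t = 798.826224
First compute Macaulay numerator sum_t t * PV_t:
  t * PV_t at t = 0.5000: 12.722036
  t * PV_t at t = 1.0000: 24.430217
  t * PV_t at t = 1.5000: 35.185142
  t * PV_t at t = 2.0000: 45.044189
  t * PV_t at t = 2.5000: 54.061677
  t * PV_t at t = 3.0000: 62.289018
  t * PV_t at t = 3.5000: 69.774864
  t * PV_t at t = 4.0000: 76.565244
  t * PV_t at t = 4.5000: 82.703696
  t * PV_t at t = 5.0000: 88.231393
  t * PV_t at t = 5.5000: 93.187261
  t * PV_t at t = 6.0000: 97.608094
  t * PV_t at t = 6.5000: 101.528662
  t * PV_t at t = 7.0000: 104.981814
  t * PV_t at t = 7.5000: 107.998574
  t * PV_t at t = 8.0000: 110.608238
  t * PV_t at t = 8.5000: 112.838456
  t * PV_t at t = 9.0000: 114.715327
  t * PV_t at t = 9.5000: 116.263467
  t * PV_t at t = 10.0000: 4551.698300
Macaulay duration D = 6062.435669 / 798.826224 = 7.589180
Modified duration = D / (1 + y/m) = 7.589180 / (1 + 0.041500) = 7.286778

Answer: Modified duration = 7.2868


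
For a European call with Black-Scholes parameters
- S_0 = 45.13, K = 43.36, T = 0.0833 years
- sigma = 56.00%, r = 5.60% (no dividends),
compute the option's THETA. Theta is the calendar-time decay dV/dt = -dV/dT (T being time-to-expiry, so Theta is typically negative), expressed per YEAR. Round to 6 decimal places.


d1 = 0.3572209261; d2 = 0.1955951856
phi(d1) = 0.3742834323; exp(-qT) = 1.0000000000; exp(-rT) = 0.9953460633
Theta = -S*exp(-qT)*phi(d1)*sigma/(2*sqrt(T)) - r*K*exp(-rT)*N(d2) + q*S*exp(-qT)*N(d1)
N(d1) = 0.6395367894; N(d2) = 0.5775364856; sqrt(T) = 0.2886173938
Term 1 = -45.1300 * 1.0000000000 * 0.3742834323 * 0.5600 / (2 * 0.2886173938) = -16.3870759889
Term 2 = -0.0560 * 43.3600 * 0.9953460633 * 0.5775364856 = -1.3958245401
Term 3 = 0 (no dividend yield, q = 0)
Theta = -16.3870759889 + (-1.3958245401) + (0.0000000000) = -17.782901

Answer: Theta = -17.782901


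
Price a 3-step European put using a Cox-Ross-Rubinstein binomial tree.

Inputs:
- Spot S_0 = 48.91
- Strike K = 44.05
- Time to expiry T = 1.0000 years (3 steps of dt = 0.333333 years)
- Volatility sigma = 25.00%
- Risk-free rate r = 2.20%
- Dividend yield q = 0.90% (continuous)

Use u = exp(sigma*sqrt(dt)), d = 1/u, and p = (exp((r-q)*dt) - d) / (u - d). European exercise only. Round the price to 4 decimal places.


dt = T/N = 0.333333
u = exp(sigma*sqrt(dt)) = 1.155274; d = 1/u = 0.865596
p = (exp((r-q)*dt) - d) / (u - d) = 0.478970
Discount per step: exp(-r*dt) = 0.992693
Stock lattice S(k, i) with i counting down-moves:
  k=0: S(0,0) = 48.9100
  k=1: S(1,0) = 56.5045; S(1,1) = 42.3363
  k=2: S(2,0) = 65.2781; S(2,1) = 48.9100; S(2,2) = 36.6461
  k=3: S(3,0) = 75.4141; S(3,1) = 56.5045; S(3,2) = 42.3363; S(3,3) = 31.7207
Terminal payoffs V(N, i) = max(K - S_T, 0):
  V(3,0) = 0.000000; V(3,1) = 0.000000; V(3,2) = 1.713724; V(3,3) = 12.329309
Backward induction: V(k, i) = exp(-r*dt) * [p * V(k+1, i) + (1-p) * V(k+1, i+1)].
  V(2,0) = exp(-r*dt) * [p*0.000000 + (1-p)*0.000000] = 0.000000
  V(2,1) = exp(-r*dt) * [p*0.000000 + (1-p)*1.713724] = 0.886378
  V(2,2) = exp(-r*dt) * [p*1.713724 + (1-p)*12.329309] = 7.191832
  V(1,0) = exp(-r*dt) * [p*0.000000 + (1-p)*0.886378] = 0.458456
  V(1,1) = exp(-r*dt) * [p*0.886378 + (1-p)*7.191832] = 4.141230
  V(0,0) = exp(-r*dt) * [p*0.458456 + (1-p)*4.141230] = 2.359923

Answer: Price = V(0,0) = 2.3599


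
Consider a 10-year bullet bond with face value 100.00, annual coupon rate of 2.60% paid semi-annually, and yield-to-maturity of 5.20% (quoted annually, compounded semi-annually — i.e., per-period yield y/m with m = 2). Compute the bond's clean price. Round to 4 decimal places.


Answer: Price = 79.9242

Derivation:
Coupon per period c = face * coupon_rate / m = 1.300000
Periods per year m = 2; per-period yield y/m = 0.026000
Number of cashflows N = 20
Cashflows (t years, CF_t, discount factor 1/(1+y/m)^(m*t), PV):
  t = 0.5000: CF_t = 1.300000, DF = 0.974659, PV = 1.267057
  t = 1.0000: CF_t = 1.300000, DF = 0.949960, PV = 1.234948
  t = 1.5000: CF_t = 1.300000, DF = 0.925887, PV = 1.203653
  t = 2.0000: CF_t = 1.300000, DF = 0.902424, PV = 1.173151
  t = 2.5000: CF_t = 1.300000, DF = 0.879555, PV = 1.143422
  t = 3.0000: CF_t = 1.300000, DF = 0.857266, PV = 1.114446
  t = 3.5000: CF_t = 1.300000, DF = 0.835542, PV = 1.086205
  t = 4.0000: CF_t = 1.300000, DF = 0.814369, PV = 1.058679
  t = 4.5000: CF_t = 1.300000, DF = 0.793732, PV = 1.031851
  t = 5.0000: CF_t = 1.300000, DF = 0.773618, PV = 1.005703
  t = 5.5000: CF_t = 1.300000, DF = 0.754013, PV = 0.980217
  t = 6.0000: CF_t = 1.300000, DF = 0.734906, PV = 0.955378
  t = 6.5000: CF_t = 1.300000, DF = 0.716282, PV = 0.931167
  t = 7.0000: CF_t = 1.300000, DF = 0.698131, PV = 0.907570
  t = 7.5000: CF_t = 1.300000, DF = 0.680440, PV = 0.884571
  t = 8.0000: CF_t = 1.300000, DF = 0.663197, PV = 0.862155
  t = 8.5000: CF_t = 1.300000, DF = 0.646390, PV = 0.840307
  t = 9.0000: CF_t = 1.300000, DF = 0.630010, PV = 0.819013
  t = 9.5000: CF_t = 1.300000, DF = 0.614045, PV = 0.798258
  t = 10.0000: CF_t = 101.300000, DF = 0.598484, PV = 60.626463
Price P = sum_t PV_t = 79.924217


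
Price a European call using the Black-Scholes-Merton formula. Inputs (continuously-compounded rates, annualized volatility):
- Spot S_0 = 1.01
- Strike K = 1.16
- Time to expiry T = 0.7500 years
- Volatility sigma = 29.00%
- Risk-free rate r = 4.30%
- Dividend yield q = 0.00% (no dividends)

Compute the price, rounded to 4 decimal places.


d1 = (ln(S/K) + (r - q + 0.5*sigma^2) * T) / (sigma * sqrt(T)) = -0.29736395
d2 = d1 - sigma * sqrt(T) = -0.54851132
exp(-rT) = 0.96826449; exp(-qT) = 1.00000000
C = S_0 * exp(-qT) * N(d1) - K * exp(-rT) * N(d2)
N(d1) = 0.38309433; N(d2) = 0.29167043
C = 1.0100 * 1.00000000 * 0.38309433 - 1.1600 * 0.96826449 * 0.29167043 = 0.0593

Answer: Price = 0.0593


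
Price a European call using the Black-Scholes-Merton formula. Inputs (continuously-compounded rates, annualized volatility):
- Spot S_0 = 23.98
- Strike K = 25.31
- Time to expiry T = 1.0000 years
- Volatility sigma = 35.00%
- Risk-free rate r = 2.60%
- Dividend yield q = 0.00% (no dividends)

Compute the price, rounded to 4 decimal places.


Answer: Price = 3.0490

Derivation:
d1 = (ln(S/K) + (r - q + 0.5*sigma^2) * T) / (sigma * sqrt(T)) = 0.09505879
d2 = d1 - sigma * sqrt(T) = -0.25494121
exp(-rT) = 0.97433509; exp(-qT) = 1.00000000
C = S_0 * exp(-qT) * N(d1) - K * exp(-rT) * N(d2)
N(d1) = 0.53786593; N(d2) = 0.39938425
C = 23.9800 * 1.00000000 * 0.53786593 - 25.3100 * 0.97433509 * 0.39938425 = 3.0490


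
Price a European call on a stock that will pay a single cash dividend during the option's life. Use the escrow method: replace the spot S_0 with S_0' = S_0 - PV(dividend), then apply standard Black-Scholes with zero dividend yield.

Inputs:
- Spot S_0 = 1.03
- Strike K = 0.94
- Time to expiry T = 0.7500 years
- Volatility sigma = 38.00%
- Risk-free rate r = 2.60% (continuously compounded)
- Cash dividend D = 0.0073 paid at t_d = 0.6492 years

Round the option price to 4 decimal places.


PV(D) = D * exp(-r * t_d) = 0.0073 * 0.98326246 = 0.00717782
S_0' = S_0 - PV(D) = 1.0300 - 0.00717782 = 1.02282218
d1 = (ln(S_0'/K) + (r + sigma^2/2)*T) / (sigma*sqrt(T)) = 0.48038902
d2 = d1 - sigma*sqrt(T) = 0.15129937
exp(-rT) = 0.98068890
N(d1) = 0.68452460; N(d2) = 0.56013022
C = S_0' * N(d1) - K * exp(-rT) * N(d2) = 1.02282218 * 0.68452460 - 0.9400 * 0.98068890 * 0.56013022 = 0.1838

Answer: Price = 0.1838


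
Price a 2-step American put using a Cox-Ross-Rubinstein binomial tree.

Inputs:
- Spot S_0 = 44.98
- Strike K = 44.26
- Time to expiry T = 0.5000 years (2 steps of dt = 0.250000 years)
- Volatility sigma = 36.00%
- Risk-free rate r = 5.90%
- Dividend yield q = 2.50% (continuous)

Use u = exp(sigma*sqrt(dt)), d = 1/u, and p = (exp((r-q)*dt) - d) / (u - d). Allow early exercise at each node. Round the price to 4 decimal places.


Answer: Price = V(0,0) = 3.4362

Derivation:
dt = T/N = 0.250000
u = exp(sigma*sqrt(dt)) = 1.197217; d = 1/u = 0.835270
p = (exp((r-q)*dt) - d) / (u - d) = 0.478705
Discount per step: exp(-r*dt) = 0.985358
Stock lattice S(k, i) with i counting down-moves:
  k=0: S(0,0) = 44.9800
  k=1: S(1,0) = 53.8508; S(1,1) = 37.5705
  k=2: S(2,0) = 64.4712; S(2,1) = 44.9800; S(2,2) = 31.3815
Terminal payoffs V(N, i) = max(K - S_T, 0):
  V(2,0) = 0.000000; V(2,1) = 0.000000; V(2,2) = 12.878519
Backward induction: V(k, i) = exp(-r*dt) * [p * V(k+1, i) + (1-p) * V(k+1, i+1)]; then take max(V_cont, immediate exercise) for American.
  V(1,0) = exp(-r*dt) * [p*0.000000 + (1-p)*0.000000] = 0.000000; exercise = 0.000000; V(1,0) = max -> 0.000000
  V(1,1) = exp(-r*dt) * [p*0.000000 + (1-p)*12.878519] = 6.615206; exercise = 6.689546; V(1,1) = max -> 6.689546
  V(0,0) = exp(-r*dt) * [p*0.000000 + (1-p)*6.689546] = 3.436166; exercise = 0.000000; V(0,0) = max -> 3.436166


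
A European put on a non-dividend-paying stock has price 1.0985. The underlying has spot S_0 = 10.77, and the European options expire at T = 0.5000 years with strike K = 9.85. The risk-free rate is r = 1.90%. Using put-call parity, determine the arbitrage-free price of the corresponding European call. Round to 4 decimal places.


Answer: Call price = 2.1116

Derivation:
Put-call parity: C - P = S_0 * exp(-qT) - K * exp(-rT).
S_0 * exp(-qT) = 10.7700 * 1.00000000 = 10.77000000
K * exp(-rT) = 9.8500 * 0.99054498 = 9.75686808
C = P + S*exp(-qT) - K*exp(-rT)
C = 1.0985 + 10.77000000 - 9.75686808 = 2.1116


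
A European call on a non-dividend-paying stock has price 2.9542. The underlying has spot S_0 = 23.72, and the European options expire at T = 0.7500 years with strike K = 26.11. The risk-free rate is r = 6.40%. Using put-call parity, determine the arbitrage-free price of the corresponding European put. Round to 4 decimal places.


Answer: Put price = 4.1205

Derivation:
Put-call parity: C - P = S_0 * exp(-qT) - K * exp(-rT).
S_0 * exp(-qT) = 23.7200 * 1.00000000 = 23.72000000
K * exp(-rT) = 26.1100 * 0.95313379 = 24.88632318
P = C - S*exp(-qT) + K*exp(-rT)
P = 2.9542 - 23.72000000 + 24.88632318 = 4.1205


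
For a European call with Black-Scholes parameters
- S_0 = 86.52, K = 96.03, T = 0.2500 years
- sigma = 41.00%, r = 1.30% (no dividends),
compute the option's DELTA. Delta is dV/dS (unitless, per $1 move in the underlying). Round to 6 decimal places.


d1 = -0.3903538613; d2 = -0.5953538613
phi(d1) = 0.3696766399; exp(-qT) = 1.0000000000; exp(-rT) = 0.9967552755
N(d1) = 0.3481374502
Delta = exp(-qT) * N(d1) = 1.0000000000 * 0.3481374502 = 0.348137

Answer: Delta = 0.348137


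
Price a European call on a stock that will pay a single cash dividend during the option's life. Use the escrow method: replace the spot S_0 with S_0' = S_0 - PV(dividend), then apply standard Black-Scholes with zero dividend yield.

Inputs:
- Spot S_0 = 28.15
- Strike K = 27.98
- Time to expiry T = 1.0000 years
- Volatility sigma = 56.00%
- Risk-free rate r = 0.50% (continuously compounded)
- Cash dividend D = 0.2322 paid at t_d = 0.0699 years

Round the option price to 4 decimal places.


PV(D) = D * exp(-r * t_d) = 0.2322 * 0.99965056 = 0.23211886
S_0' = S_0 - PV(D) = 28.1500 - 0.23211886 = 27.91788114
d1 = (ln(S_0'/K) + (r + sigma^2/2)*T) / (sigma*sqrt(T)) = 0.28495967
d2 = d1 - sigma*sqrt(T) = -0.27504033
exp(-rT) = 0.99501248
N(d1) = 0.61216248; N(d2) = 0.39164263
C = S_0' * N(d1) - K * exp(-rT) * N(d2) = 27.91788114 * 0.61216248 - 27.9800 * 0.99501248 * 0.39164263 = 6.1868

Answer: Price = 6.1868


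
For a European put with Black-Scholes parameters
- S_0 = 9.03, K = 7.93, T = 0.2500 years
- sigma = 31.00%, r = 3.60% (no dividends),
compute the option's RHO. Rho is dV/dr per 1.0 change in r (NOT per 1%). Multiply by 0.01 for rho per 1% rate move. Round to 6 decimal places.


Answer: Rho = -0.405719

Derivation:
d1 = 0.9736247212; d2 = 0.8186247212
phi(d1) = 0.2483512803; exp(-qT) = 1.0000000000; exp(-rT) = 0.9910403788
N(-d2) = 0.2065002791
Rho = -K*T*exp(-rT)*N(-d2) = -7.9300 * 0.2500 * 0.9910403788 * 0.2065002791 = -0.405719


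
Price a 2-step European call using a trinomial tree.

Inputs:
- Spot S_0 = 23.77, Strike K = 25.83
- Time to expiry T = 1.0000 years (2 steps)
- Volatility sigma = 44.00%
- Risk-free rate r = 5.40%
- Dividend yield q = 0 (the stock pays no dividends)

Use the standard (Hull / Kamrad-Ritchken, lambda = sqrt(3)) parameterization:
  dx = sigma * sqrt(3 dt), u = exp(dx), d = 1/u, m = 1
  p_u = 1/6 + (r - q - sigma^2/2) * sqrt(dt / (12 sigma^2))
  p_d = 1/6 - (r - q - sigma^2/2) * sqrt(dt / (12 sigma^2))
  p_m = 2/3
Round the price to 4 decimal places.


dt = T/N = 0.500000; dx = sigma*sqrt(3*dt) = 0.538888
u = exp(dx) = 1.714099; d = 1/u = 0.583397
p_u = 0.146811, p_m = 0.666667, p_d = 0.186522
Discount per step: exp(-r*dt) = 0.973361
Stock lattice S(k, j) with j the centered position index:
  k=0: S(0,+0) = 23.7700
  k=1: S(1,-1) = 13.8673; S(1,+0) = 23.7700; S(1,+1) = 40.7441
  k=2: S(2,-2) = 8.0902; S(2,-1) = 13.8673; S(2,+0) = 23.7700; S(2,+1) = 40.7441; S(2,+2) = 69.8395
Terminal payoffs V(N, j) = max(S_T - K, 0):
  V(2,-2) = 0.000000; V(2,-1) = 0.000000; V(2,+0) = 0.000000; V(2,+1) = 14.914140; V(2,+2) = 44.009501
Backward induction: V(k, j) = exp(-r*dt) * [p_u * V(k+1, j+1) + p_m * V(k+1, j) + p_d * V(k+1, j-1)]
  V(1,-1) = exp(-r*dt) * [p_u*0.000000 + p_m*0.000000 + p_d*0.000000] = 0.000000
  V(1,+0) = exp(-r*dt) * [p_u*14.914140 + p_m*0.000000 + p_d*0.000000] = 2.131232
  V(1,+1) = exp(-r*dt) * [p_u*44.009501 + p_m*14.914140 + p_d*0.000000] = 15.966859
  V(0,+0) = exp(-r*dt) * [p_u*15.966859 + p_m*2.131232 + p_d*0.000000] = 3.664638

Answer: Price = V(0,0) = 3.6646
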